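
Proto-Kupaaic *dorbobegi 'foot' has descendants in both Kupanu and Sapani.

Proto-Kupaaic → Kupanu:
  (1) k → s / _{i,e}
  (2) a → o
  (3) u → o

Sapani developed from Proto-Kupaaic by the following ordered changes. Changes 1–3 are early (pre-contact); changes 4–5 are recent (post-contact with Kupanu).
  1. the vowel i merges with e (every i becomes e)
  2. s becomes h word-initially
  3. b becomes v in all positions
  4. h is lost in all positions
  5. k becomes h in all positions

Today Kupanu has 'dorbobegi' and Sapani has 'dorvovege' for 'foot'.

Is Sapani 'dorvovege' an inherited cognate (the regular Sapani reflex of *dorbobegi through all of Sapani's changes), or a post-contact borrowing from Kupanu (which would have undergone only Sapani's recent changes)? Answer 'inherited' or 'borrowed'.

If inherited, *dorbobegi would pass through all of Sapani's changes:
Sapani: *dorbobegi > dorbobege > dorvovege  (by vowel merger, unconditioned shift)
If borrowed from Kupanu 'dorbobegi' after the early changes, it would undergo only the recent ones:
  rule 4 (h-loss): no change (dorbobegi)
  rule 5 (unconditioned shift): no change (dorbobegi)
  ⇒ as a loan: dorbobegi
Sapani 'dorvovege' matches the inherited outcome exactly, so it is an inherited cognate, not a loan.

inherited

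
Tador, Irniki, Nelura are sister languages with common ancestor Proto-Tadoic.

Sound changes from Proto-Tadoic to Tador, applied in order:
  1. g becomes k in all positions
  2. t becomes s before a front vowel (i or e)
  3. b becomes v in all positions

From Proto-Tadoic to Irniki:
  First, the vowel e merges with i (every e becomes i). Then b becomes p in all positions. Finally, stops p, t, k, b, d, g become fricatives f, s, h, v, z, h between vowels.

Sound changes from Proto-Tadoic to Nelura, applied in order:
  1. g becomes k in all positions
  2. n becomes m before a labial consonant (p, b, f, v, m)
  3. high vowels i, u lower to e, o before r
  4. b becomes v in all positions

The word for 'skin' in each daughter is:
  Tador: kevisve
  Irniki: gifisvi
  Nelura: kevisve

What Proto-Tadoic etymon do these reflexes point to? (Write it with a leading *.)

Position 1: Tador has k, Irniki has g, Nelura has k. Irniki preserves g here (none of its changes turn any other segment into g), so the proto-segment is *g.
Position 3: Tador has v, Irniki has f, Nelura has v. Taking the neighbouring segments as reconstructed: Tador v could go back to *b or *v; Irniki f could go back to *p or *b or *f; Nelura v could go back to *b or *v — the one source consistent with every daughter is *b.
Continuing position by position gives *gebisve; check it forward:
Tador: start from *gebisve.
  rule 1 (unconditioned shift): gebisve → kebisve
  rule 2: no change — kebisve
  rule 3 (unconditioned shift): kebisve → kevisve
  ⇒ Tador kevisve
Irniki: *gebisve > gibisvi > gipisvi > gifisvi  (by vowel merger, unconditioned shift, intervocalic lenition)
Nelura: start from *gebisve.
  rule 1 (unconditioned shift): gebisve → kebisve
  rule 2: no change — kebisve
  rule 3: no change — kebisve
  rule 4 (unconditioned shift): kebisve → kevisve
  ⇒ Nelura kevisve
*gebisve is the unique common source.

*gebisve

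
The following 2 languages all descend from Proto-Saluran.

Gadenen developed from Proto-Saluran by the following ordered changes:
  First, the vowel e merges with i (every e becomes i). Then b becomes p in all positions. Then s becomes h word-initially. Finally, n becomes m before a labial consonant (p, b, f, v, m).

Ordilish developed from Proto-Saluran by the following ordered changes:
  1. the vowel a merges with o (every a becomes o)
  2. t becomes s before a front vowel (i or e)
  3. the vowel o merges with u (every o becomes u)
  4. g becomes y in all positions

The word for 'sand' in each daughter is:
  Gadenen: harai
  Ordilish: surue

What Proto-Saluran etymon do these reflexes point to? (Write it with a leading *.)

*sarae

Position 2: Gadenen has a, Ordilish has u. Gadenen preserves a here (none of its changes turn any other segment into a), so the proto-segment is *a.
Position 5: Gadenen has i, Ordilish has e. Ordilish preserves e here (none of its changes turn any other segment into e), so the proto-segment is *e.
Position 4: Gadenen has a, Ordilish has u. Gadenen preserves a here (none of its changes turn any other segment into a), so the proto-segment is *a.
This points to *sarae. Verify forward in each daughter:
Gadenen: *sarae > sarai > harai  (by vowel merger, debuccalisation)
Ordilish: *sarae > soroe > surue  (by vowel merger, vowel merger)
No other proto-form is consistent with every reflex, so the reconstruction is *sarae.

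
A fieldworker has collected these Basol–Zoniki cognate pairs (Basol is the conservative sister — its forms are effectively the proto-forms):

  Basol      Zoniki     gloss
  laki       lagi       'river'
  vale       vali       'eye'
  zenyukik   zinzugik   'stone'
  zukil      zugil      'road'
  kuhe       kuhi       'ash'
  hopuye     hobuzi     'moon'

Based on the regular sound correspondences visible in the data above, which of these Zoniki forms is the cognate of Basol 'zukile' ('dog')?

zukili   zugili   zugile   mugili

zugili

laki ~ lagi, zenyukik ~ zinzugik — Basol k corresponds to Zoniki g between vowels (before a front vowel).
vale ~ vali, kuhe ~ kuhi — Basol e corresponds to Zoniki i word-finally.
Applying these to Basol 'zukile':
  zukile → zugile   (k→g between vowels (before a front vowel))
  zugile → zugili   (e→i word-finally)
So the Zoniki cognate is 'zugili'.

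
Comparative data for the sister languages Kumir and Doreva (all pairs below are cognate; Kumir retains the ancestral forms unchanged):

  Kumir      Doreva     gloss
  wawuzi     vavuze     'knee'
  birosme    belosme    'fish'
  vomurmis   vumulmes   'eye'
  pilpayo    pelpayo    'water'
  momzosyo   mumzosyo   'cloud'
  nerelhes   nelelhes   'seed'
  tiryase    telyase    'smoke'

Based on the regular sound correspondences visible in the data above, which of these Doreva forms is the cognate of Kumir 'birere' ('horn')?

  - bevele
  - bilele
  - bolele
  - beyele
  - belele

belele

birosme ~ belosme, tiryase ~ telyase — Kumir i corresponds to Doreva e after a consonant, before r.
nerelhes ~ nelelhes — Kumir r corresponds to Doreva l between vowels (before a front vowel).
Applying these to Kumir 'birere':
  birere → berere   (i→e after a consonant, before r)
  berere → belere   (r→l between vowels (before a front vowel))
  belere → belele   (r→l between vowels (before a front vowel))
So the Doreva cognate is 'belele'.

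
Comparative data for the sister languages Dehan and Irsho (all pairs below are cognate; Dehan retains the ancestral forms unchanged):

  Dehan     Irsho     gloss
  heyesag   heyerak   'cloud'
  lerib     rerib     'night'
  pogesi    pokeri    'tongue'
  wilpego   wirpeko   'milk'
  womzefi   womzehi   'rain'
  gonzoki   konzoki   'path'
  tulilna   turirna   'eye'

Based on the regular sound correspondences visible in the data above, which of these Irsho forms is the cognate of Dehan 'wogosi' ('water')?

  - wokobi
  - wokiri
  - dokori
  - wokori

wokori

wilpego ~ wirpeko — Dehan g corresponds to Irsho k between vowels (before a back vowel).
pogesi ~ pokeri — Dehan s corresponds to Irsho r between vowels (before a front vowel).
Applying these to Dehan 'wogosi':
  wogosi → wokosi   (g→k between vowels (before a back vowel))
  wokosi → wokori   (s→r between vowels (before a front vowel))
So the Irsho cognate is 'wokori'.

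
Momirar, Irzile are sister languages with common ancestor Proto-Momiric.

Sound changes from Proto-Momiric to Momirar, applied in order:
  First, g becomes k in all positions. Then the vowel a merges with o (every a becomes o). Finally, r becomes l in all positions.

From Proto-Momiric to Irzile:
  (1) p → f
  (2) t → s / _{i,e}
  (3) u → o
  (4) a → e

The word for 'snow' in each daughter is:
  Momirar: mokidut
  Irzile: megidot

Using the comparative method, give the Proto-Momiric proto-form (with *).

Position 2: Momirar has o, Irzile has e. Taking the neighbouring segments as reconstructed: Momirar o could go back to *a or *o; Irzile e could go back to *a or *e — the one source consistent with every daughter is *a.
Position 3: Momirar has k, Irzile has g. Irzile preserves g here (none of its changes turn any other segment into g), so the proto-segment is *g.
Position 6: Momirar has u, Irzile has o. Momirar preserves u here (none of its changes turn any other segment into u), so the proto-segment is *u.
Verify the candidate proto-form against each daughter:
Momirar: *magidut
  magidut → makidut   [unconditioned shift]
  makidut → mokidut   [vowel merger]
  mokidut (rule 3 does not apply)
  giving Momirar mokidut.
Irzile: *magidut
  magidut (rule 1 does not apply)
  magidut (rule 2 does not apply)
  magidut → magidot   [vowel merger]
  magidot → megidot   [vowel merger]
  giving Irzile megidot.
No other proto-form is consistent with every reflex, so the reconstruction is *magidut.

*magidut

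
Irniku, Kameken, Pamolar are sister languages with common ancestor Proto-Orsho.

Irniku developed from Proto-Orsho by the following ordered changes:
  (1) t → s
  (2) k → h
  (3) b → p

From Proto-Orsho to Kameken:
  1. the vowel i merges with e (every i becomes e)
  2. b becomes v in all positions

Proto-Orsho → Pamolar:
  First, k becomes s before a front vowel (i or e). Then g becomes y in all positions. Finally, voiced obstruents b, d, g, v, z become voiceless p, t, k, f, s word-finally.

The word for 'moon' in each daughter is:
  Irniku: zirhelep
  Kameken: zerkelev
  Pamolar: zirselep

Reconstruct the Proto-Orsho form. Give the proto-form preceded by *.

Position 8: Irniku has p, Kameken has v, Pamolar has p. Taking the neighbouring segments as reconstructed: Irniku p could go back to *p or *b; Kameken v could go back to *b or *v; Pamolar p could go back to *p or *b — the one source consistent with every daughter is *b.
Position 2: Irniku has i, Kameken has e, Pamolar has i. Irniku preserves i here (none of its changes turn any other segment into i), so the proto-segment is *i.
This points to *zirkeleb. Verify forward in each daughter:
Irniku: start from *zirkeleb.
  rule 1: no change — zirkeleb
  rule 2 (unconditioned shift): zirkeleb → zirheleb
  rule 3 (unconditioned shift): zirheleb → zirhelep
  ⇒ Irniku zirhelep
Kameken: *zirkeleb > zerkeleb > zerkelev  (by vowel merger, unconditioned shift)
Pamolar: start from *zirkeleb.
  rule 1 (palatalisation): zirkeleb → zirseleb
  rule 2: no change — zirseleb
  rule 3 (final devoicing): zirseleb → zirselep
  ⇒ Pamolar zirselep
*zirkeleb is the unique common source.

*zirkeleb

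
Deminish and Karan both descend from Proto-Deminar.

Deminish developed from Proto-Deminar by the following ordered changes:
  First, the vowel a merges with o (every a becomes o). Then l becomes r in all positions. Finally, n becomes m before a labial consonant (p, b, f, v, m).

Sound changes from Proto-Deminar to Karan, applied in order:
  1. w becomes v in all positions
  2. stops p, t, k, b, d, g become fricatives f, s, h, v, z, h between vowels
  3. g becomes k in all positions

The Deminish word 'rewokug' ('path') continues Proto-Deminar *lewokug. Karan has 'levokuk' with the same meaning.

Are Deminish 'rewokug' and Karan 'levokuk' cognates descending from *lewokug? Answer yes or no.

Derive the expected Karan reflex of *lewokug:
Karan: start from *lewokug.
  rule 1 (unconditioned shift): lewokug → levokug
  rule 2 (intervocalic lenition): levokug → levohug
  rule 3 (unconditioned shift): levohug → levohuk
  ⇒ Karan levohuk
The regular Karan reflex would be 'levohuk', but the attested form is 'levokuk'. The correspondence is irregular, so they are not cognates (the Karan form has a different source).

no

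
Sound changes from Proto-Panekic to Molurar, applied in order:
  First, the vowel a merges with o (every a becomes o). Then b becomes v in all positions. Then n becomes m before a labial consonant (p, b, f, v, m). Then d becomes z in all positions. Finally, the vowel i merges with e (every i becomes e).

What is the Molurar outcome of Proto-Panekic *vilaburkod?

velovurkoz

Molurar: *vilaburkod
  vilaburkod → viloburkod   [vowel merger]
  viloburkod → vilovurkod   [unconditioned shift]
  vilovurkod (rule 3 does not apply)
  vilovurkod → vilovurkoz   [unconditioned shift]
  vilovurkoz → velovurkoz   [vowel merger]
  giving Molurar velovurkoz.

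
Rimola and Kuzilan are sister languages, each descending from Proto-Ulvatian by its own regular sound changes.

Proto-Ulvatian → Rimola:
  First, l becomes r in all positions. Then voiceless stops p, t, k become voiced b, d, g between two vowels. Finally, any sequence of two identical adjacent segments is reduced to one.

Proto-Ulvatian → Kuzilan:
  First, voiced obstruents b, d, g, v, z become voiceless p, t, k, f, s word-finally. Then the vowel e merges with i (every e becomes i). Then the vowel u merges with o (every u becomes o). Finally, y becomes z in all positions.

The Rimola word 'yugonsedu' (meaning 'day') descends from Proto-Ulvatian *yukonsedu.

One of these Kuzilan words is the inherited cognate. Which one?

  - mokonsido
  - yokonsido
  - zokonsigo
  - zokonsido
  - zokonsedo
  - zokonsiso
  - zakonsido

Kuzilan: start from *yukonsedu.
  rule 1: no change — yukonsedu
  rule 2 (vowel merger): yukonsedu → yukonsidu
  rule 3 (vowel merger): yukonsidu → yokonsido
  rule 4 (unconditioned shift): yokonsido → zokonsido
  ⇒ Kuzilan zokonsido
Only 'zokonsido' matches the regular Kuzilan development of *yukonsedu.

zokonsido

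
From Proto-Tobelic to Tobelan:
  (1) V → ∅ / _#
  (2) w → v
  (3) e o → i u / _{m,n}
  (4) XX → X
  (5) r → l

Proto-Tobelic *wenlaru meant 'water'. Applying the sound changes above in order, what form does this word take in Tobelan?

Tobelan: start from *wenlaru.
  rule 1 (apocope): wenlaru → wenlar
  rule 2 (unconditioned shift): wenlar → venlar
  rule 3 (pre-nasal raising): venlar → vinlar
  rule 4: no change — vinlar
  rule 5 (unconditioned shift): vinlar → vinlal
  ⇒ Tobelan vinlal

vinlal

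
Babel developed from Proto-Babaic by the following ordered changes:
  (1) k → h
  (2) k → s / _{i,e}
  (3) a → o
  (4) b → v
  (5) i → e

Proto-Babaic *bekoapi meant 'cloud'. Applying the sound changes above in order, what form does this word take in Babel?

Babel: *bekoapi
  bekoapi → behoapi   [unconditioned shift]
  behoapi (rule 2 does not apply)
  behoapi → behoopi   [vowel merger]
  behoopi → vehoopi   [unconditioned shift]
  vehoopi → vehoope   [vowel merger]
  giving Babel vehoope.

vehoope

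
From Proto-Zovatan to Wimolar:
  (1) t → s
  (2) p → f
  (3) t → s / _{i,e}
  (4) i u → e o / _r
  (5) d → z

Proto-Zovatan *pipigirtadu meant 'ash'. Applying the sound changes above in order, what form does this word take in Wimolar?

fifigersazu

Wimolar: *pipigirtadu > pipigirsadu > fifigirsadu > fifigersadu > fifigersazu  (by unconditioned shift, unconditioned shift, pre-rhotic lowering, unconditioned shift)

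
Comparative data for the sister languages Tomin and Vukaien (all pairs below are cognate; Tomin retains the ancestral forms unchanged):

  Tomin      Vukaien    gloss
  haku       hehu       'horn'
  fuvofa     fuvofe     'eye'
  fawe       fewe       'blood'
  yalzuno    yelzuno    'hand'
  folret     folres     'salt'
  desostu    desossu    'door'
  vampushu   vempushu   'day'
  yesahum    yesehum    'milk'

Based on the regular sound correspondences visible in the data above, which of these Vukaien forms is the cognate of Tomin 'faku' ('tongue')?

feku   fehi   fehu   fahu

haku ~ hehu, fawe ~ fewe — Tomin a corresponds to Vukaien e after a consonant, before a consonant other than r, m, n, p, b, f, v.
haku ~ hehu — Tomin k corresponds to Vukaien h between vowels (before a back vowel).
Applying these to Tomin 'faku':
  faku → feku   (a→e after a consonant, before a consonant other than r, m, n, p, b, f, v)
  feku → fehu   (k→h between vowels (before a back vowel))
So the Vukaien cognate is 'fehu'.

fehu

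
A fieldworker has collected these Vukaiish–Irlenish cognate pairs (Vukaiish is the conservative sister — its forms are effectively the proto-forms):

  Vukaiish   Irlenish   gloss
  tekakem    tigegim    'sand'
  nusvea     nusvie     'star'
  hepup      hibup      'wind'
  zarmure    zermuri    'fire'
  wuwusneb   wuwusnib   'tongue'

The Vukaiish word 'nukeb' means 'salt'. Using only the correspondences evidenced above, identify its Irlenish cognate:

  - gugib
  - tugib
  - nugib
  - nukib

tekakem ~ tigegim — Vukaiish k corresponds to Irlenish g between vowels (before a front vowel).
wuwusneb ~ wuwusnib — Vukaiish e corresponds to Irlenish i after a consonant, before a labial obstruent.
Applying these to Vukaiish 'nukeb':
  nukeb → nugeb   (k→g between vowels (before a front vowel))
  nugeb → nugib   (e→i after a consonant, before a labial obstruent)
So the Irlenish cognate is 'nugib'.

nugib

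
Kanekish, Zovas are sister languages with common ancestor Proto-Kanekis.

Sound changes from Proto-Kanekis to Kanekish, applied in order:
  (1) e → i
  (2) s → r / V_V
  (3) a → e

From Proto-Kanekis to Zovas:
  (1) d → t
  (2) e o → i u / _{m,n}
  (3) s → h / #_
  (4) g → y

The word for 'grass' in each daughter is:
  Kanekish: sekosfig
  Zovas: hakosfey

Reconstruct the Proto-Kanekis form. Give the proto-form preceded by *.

*sakosfeg

Position 7: Kanekish has i, Zovas has e. Zovas preserves e here (none of its changes turn any other segment into e), so the proto-segment is *e.
Position 1: Kanekish has s, Zovas has h. Kanekish preserves s here (none of its changes turn any other segment into s), so the proto-segment is *s.
Position 8: Kanekish has g, Zovas has y. Kanekish preserves g here (none of its changes turn any other segment into g), so the proto-segment is *g.
This points to *sakosfeg. Verify forward in each daughter:
Kanekish: start from *sakosfeg.
  rule 1 (vowel merger): sakosfeg → sakosfig
  rule 2: no change — sakosfig
  rule 3 (vowel merger): sakosfig → sekosfig
  ⇒ Kanekish sekosfig
Zovas: *sakosfeg > hakosfeg > hakosfey  (by debuccalisation, unconditioned shift)
Only *sakosfeg yields all of Kanekish sekosfig, Zovas hakosfey.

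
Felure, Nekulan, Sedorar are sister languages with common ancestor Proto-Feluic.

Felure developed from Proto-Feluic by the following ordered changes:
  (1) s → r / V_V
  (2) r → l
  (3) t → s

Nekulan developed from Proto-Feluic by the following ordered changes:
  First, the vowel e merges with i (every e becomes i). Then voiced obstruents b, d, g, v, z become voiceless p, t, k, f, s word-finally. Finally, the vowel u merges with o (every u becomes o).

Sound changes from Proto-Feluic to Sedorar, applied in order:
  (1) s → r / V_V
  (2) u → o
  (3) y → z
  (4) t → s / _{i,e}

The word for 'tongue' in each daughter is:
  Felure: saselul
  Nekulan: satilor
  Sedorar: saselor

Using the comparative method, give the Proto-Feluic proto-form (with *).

*satelur

Position 6: Felure has u, Nekulan has o, Sedorar has o. Felure preserves u here (none of its changes turn any other segment into u), so the proto-segment is *u.
Position 7: Felure has l, Nekulan has r, Sedorar has r. Nekulan preserves r here (none of its changes turn any other segment into r), so the proto-segment is *r.
Continuing position by position gives *satelur; check it forward:
Felure: start from *satelur.
  rule 1: no change — satelur
  rule 2 (unconditioned shift): satelur → satelul
  rule 3 (unconditioned shift): satelul → saselul
  ⇒ Felure saselul
Nekulan: *satelur
  satelur → satilur   [vowel merger]
  satilur (rule 2 does not apply)
  satilur → satilor   [vowel merger]
  giving Nekulan satilor.
Sedorar: start from *satelur.
  rule 1: no change — satelur
  rule 2 (vowel merger): satelur → satelor
  rule 3: no change — satelor
  rule 4 (palatalisation): satelor → saselor
  ⇒ Sedorar saselor
Only *satelur yields all of Felure saselul, Nekulan satilor, Sedorar saselor.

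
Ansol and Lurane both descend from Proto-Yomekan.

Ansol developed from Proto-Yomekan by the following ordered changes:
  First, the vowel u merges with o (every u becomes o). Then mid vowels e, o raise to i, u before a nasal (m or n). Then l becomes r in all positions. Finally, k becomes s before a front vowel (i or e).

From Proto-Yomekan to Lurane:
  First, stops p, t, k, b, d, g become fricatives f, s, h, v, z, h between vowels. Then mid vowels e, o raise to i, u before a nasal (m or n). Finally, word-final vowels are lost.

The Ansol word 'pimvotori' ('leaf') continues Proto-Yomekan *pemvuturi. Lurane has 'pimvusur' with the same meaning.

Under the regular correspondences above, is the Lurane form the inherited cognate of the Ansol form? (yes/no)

yes

Derive the expected Lurane reflex of *pemvuturi:
Lurane: *pemvuturi > pemvusuri > pimvusuri > pimvusur  (by intervocalic lenition, pre-nasal raising, apocope)
Lurane 'pimvusur' matches the regular reflex exactly, so the pair is cognate.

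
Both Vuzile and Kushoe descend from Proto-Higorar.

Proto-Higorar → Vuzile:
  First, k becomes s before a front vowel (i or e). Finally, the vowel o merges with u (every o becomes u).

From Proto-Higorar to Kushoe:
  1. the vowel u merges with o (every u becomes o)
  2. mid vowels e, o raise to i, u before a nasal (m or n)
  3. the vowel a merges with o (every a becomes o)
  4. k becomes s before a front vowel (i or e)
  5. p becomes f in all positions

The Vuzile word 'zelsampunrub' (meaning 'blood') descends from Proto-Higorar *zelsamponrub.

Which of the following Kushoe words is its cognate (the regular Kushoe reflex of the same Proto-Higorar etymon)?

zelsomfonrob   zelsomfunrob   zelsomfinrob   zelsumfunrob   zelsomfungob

zelsomfunrob

Kushoe: *zelsamponrub
  zelsamponrub → zelsamponrob   [vowel merger]
  zelsamponrob → zelsampunrob   [pre-nasal raising]
  zelsampunrob → zelsompunrob   [vowel merger]
  zelsompunrob (rule 4 does not apply)
  zelsompunrob → zelsomfunrob   [unconditioned shift]
  giving Kushoe zelsomfunrob.
Only 'zelsomfunrob' matches the regular Kushoe development of *zelsamponrub.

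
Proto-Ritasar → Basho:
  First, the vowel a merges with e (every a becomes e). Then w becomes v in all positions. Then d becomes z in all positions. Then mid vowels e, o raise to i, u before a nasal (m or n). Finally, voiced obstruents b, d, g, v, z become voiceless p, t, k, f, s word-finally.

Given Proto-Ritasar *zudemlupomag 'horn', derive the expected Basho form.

zuzimlupumek

Basho: *zudemlupomag > zudemlupomeg > zuzemlupomeg > zuzimlupumeg > zuzimlupumek  (by vowel merger, unconditioned shift, pre-nasal raising, final devoicing)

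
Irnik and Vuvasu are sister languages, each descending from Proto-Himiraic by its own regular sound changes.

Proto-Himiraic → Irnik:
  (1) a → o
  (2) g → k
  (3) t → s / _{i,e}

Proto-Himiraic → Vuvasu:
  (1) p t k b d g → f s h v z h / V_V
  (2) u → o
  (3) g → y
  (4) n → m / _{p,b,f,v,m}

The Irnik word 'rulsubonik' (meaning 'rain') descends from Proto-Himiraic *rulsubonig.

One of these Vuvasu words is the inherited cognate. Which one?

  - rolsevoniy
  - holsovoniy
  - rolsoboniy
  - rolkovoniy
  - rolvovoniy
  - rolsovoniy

Vuvasu: start from *rulsubonig.
  rule 1 (intervocalic lenition): rulsubonig → rulsuvonig
  rule 2 (vowel merger): rulsuvonig → rolsovonig
  rule 3 (unconditioned shift): rolsovonig → rolsovoniy
  rule 4: no change — rolsovoniy
  ⇒ Vuvasu rolsovoniy

rolsovoniy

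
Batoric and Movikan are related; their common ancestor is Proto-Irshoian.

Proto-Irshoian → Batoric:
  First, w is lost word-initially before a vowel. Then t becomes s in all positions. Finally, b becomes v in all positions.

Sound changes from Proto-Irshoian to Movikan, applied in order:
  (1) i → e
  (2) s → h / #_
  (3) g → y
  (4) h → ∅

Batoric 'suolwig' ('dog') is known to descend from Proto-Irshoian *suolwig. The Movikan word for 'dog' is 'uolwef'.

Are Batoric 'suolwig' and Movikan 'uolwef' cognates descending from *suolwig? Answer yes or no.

no

Derive the expected Movikan reflex of *suolwig:
Movikan: start from *suolwig.
  rule 1 (vowel merger): suolwig → suolweg
  rule 2 (debuccalisation): suolweg → huolweg
  rule 3 (unconditioned shift): huolweg → huolwey
  rule 4 (h-loss): huolwey → uolwey
  ⇒ Movikan uolwey
The regular Movikan reflex would be 'uolwey', but the attested form is 'uolwef'. The correspondence is irregular, so they are not cognates (the Movikan form has a different source).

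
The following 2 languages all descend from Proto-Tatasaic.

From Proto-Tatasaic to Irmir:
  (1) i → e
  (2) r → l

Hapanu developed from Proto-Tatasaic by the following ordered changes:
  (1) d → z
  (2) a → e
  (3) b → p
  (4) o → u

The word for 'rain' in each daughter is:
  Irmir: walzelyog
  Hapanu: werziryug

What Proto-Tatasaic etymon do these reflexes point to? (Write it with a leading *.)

*warziryog

Position 5: Irmir has e, Hapanu has i. Hapanu preserves i here (none of its changes turn any other segment into i), so the proto-segment is *i.
Position 6: Irmir has l, Hapanu has r. Hapanu preserves r here (none of its changes turn any other segment into r), so the proto-segment is *r.
Position 8: Irmir has o, Hapanu has u. Irmir preserves o here (none of its changes turn any other segment into o), so the proto-segment is *o.
Verify the candidate proto-form against each daughter:
Irmir: *warziryog
  warziryog → warzeryog   [vowel merger]
  warzeryog → walzelyog   [unconditioned shift]
  giving Irmir walzelyog.
Hapanu: *warziryog > werziryog > werziryug  (by vowel merger, vowel merger)
Only *warziryog yields all of Irmir walzelyog, Hapanu werziryug.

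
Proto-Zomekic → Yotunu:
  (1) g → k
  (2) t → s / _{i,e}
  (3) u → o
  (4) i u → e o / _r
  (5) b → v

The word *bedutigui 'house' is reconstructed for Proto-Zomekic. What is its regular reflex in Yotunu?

vedosikoi

Yotunu: *bedutigui
  bedutigui → bedutikui   [unconditioned shift]
  bedutikui → bedusikui   [palatalisation]
  bedusikui → bedosikoi   [vowel merger]
  bedosikoi (rule 4 does not apply)
  bedosikoi → vedosikoi   [unconditioned shift]
  giving Yotunu vedosikoi.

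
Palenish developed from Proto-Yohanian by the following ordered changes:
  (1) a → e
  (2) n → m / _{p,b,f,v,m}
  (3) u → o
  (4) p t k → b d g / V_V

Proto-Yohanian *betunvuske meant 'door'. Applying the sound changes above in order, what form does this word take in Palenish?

Palenish: *betunvuske > betumvuske > betomvoske > bedomvoske  (by nasal place assimilation, vowel merger, intervocalic voicing)

bedomvoske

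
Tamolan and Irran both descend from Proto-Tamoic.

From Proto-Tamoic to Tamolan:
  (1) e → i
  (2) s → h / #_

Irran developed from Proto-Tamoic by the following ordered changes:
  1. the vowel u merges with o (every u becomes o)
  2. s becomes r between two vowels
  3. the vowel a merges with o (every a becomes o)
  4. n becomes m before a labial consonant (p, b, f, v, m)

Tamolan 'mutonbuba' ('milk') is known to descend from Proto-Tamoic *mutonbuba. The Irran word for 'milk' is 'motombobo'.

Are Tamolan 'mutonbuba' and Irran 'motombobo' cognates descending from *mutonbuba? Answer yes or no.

yes

Derive the expected Irran reflex of *mutonbuba:
Irran: *mutonbuba > motonboba > motonbobo > motombobo  (by vowel merger, vowel merger, nasal place assimilation)
Irran 'motombobo' matches the regular reflex exactly, so the pair is cognate.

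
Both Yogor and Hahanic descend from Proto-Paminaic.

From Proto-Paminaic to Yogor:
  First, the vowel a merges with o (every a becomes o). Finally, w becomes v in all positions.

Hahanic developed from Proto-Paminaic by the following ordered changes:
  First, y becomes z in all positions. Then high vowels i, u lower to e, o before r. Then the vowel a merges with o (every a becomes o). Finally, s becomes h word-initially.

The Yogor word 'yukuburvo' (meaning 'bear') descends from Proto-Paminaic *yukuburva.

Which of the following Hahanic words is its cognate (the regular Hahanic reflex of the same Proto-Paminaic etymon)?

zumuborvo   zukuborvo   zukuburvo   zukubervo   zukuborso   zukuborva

Hahanic: start from *yukuburva.
  rule 1 (unconditioned shift): yukuburva → zukuburva
  rule 2 (pre-rhotic lowering): zukuburva → zukuborva
  rule 3 (vowel merger): zukuborva → zukuborvo
  rule 4: no change — zukuborvo
  ⇒ Hahanic zukuborvo
Only 'zukuborvo' matches the regular Hahanic development of *yukuburva.

zukuborvo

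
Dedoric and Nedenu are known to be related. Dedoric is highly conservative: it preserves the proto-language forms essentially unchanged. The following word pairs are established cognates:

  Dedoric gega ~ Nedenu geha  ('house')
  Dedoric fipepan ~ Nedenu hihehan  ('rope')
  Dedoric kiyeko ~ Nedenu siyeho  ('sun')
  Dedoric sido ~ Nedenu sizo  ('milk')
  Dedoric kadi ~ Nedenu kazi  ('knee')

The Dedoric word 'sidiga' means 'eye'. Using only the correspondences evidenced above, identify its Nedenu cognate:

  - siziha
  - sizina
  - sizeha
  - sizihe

siziha

kadi ~ kazi — Dedoric d corresponds to Nedenu z between vowels (before a front vowel).
gega ~ geha — Dedoric g corresponds to Nedenu h between vowels (before a back vowel).
Applying these to Dedoric 'sidiga':
  sidiga → siziga   (d→z between vowels (before a front vowel))
  siziga → siziha   (g→h between vowels (before a back vowel))
So the Nedenu cognate is 'siziha'.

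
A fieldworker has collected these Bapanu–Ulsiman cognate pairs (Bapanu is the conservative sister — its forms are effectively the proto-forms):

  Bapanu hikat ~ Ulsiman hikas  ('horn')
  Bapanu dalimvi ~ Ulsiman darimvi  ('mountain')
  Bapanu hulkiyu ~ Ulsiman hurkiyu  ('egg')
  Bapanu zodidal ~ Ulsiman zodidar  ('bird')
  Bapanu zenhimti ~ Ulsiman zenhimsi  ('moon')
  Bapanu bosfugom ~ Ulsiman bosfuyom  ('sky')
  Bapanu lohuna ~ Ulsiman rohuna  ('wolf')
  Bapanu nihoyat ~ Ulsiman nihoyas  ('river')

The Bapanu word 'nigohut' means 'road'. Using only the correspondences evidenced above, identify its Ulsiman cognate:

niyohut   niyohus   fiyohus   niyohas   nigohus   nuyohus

bosfugom ~ bosfuyom — Bapanu g corresponds to Ulsiman y between vowels (before a back vowel).
hikat ~ hikas, nihoyat ~ nihoyas — Bapanu t corresponds to Ulsiman s word-finally.
Applying these to Bapanu 'nigohut':
  nigohut → niyohut   (g→y between vowels (before a back vowel))
  niyohut → niyohus   (t→s word-finally)
So the Ulsiman cognate is 'niyohus'.

niyohus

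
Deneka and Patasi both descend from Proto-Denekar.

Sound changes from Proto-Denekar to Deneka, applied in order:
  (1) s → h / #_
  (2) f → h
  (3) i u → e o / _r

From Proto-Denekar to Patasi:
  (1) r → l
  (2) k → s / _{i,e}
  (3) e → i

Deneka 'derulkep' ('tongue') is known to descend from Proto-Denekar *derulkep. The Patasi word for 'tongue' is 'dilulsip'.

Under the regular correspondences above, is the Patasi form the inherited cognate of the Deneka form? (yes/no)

yes

Derive the expected Patasi reflex of *derulkep:
Patasi: *derulkep > delulkep > delulsep > dilulsip  (by unconditioned shift, palatalisation, vowel merger)
Patasi 'dilulsip' matches the regular reflex exactly, so the pair is cognate.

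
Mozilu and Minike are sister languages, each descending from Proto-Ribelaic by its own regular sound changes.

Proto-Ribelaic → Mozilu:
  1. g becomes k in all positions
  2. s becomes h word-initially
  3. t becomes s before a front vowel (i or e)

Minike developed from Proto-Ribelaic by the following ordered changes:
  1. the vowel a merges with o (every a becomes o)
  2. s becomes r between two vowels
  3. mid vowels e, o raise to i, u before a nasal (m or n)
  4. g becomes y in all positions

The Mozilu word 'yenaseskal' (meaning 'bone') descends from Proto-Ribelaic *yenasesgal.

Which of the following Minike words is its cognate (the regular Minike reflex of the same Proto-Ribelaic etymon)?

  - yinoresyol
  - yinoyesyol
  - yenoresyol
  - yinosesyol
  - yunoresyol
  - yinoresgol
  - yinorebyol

yinoresyol

Minike: *yenasesgal
  yenasesgal → yenosesgol   [vowel merger]
  yenosesgol → yenoresgol   [rhotacism]
  yenoresgol → yinoresgol   [pre-nasal raising]
  yinoresgol → yinoresyol   [unconditioned shift]
  giving Minike yinoresyol.
The other candidates each miss or misapply at least one Minike change.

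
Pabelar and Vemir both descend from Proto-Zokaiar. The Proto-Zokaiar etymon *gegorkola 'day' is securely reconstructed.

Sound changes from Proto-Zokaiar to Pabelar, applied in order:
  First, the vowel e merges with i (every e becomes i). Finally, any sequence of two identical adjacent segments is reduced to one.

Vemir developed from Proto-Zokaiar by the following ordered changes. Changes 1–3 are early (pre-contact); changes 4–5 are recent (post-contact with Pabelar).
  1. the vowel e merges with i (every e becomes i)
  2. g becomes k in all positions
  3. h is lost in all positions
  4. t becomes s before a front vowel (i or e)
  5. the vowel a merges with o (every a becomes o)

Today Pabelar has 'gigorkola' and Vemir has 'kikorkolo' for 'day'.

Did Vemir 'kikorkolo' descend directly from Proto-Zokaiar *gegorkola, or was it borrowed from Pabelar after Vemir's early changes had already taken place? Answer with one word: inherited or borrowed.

If inherited, *gegorkola would pass through all of Vemir's changes:
Vemir: start from *gegorkola.
  rule 1 (vowel merger): gegorkola → gigorkola
  rule 2 (unconditioned shift): gigorkola → kikorkola
  rule 3: no change — kikorkola
  rule 4: no change — kikorkola
  rule 5 (vowel merger): kikorkola → kikorkolo
  ⇒ Vemir kikorkolo
If borrowed from Pabelar 'gigorkola' after the early changes, it would undergo only the recent ones:
  rule 4 (palatalisation): no change (gigorkola)
  rule 5 (vowel merger): gigorkola → gigorkolo
  ⇒ as a loan: gigorkolo
Vemir 'kikorkolo' matches the inherited outcome exactly, so it is an inherited cognate, not a loan.

inherited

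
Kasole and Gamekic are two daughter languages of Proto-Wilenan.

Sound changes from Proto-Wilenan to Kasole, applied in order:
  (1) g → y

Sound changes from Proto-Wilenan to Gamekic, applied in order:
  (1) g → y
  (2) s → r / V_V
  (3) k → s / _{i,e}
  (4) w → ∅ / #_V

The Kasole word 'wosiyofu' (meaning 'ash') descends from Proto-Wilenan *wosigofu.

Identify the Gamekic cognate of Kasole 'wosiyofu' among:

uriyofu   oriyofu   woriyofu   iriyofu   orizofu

Gamekic: *wosigofu > wosiyofu > woriyofu > oriyofu  (by unconditioned shift, rhotacism, glide loss)

oriyofu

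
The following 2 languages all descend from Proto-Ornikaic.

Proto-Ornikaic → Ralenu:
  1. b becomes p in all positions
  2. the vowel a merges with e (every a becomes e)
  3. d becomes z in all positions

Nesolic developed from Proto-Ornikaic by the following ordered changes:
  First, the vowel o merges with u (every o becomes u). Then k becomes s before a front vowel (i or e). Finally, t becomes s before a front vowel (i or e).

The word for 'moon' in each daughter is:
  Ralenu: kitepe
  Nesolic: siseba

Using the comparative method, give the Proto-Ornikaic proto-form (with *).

Position 1: Ralenu has k, Nesolic has s. Ralenu preserves k here (none of its changes turn any other segment into k), so the proto-segment is *k.
Position 3: Ralenu has t, Nesolic has s. Ralenu preserves t here (none of its changes turn any other segment into t), so the proto-segment is *t.
Continuing position by position gives *kiteba; check it forward:
Ralenu: start from *kiteba.
  rule 1 (unconditioned shift): kiteba → kitepa
  rule 2 (vowel merger): kitepa → kitepe
  rule 3: no change — kitepe
  ⇒ Ralenu kitepe
Nesolic: *kiteba > siteba > siseba  (by palatalisation, palatalisation)
No other proto-form is consistent with every reflex, so the reconstruction is *kiteba.

*kiteba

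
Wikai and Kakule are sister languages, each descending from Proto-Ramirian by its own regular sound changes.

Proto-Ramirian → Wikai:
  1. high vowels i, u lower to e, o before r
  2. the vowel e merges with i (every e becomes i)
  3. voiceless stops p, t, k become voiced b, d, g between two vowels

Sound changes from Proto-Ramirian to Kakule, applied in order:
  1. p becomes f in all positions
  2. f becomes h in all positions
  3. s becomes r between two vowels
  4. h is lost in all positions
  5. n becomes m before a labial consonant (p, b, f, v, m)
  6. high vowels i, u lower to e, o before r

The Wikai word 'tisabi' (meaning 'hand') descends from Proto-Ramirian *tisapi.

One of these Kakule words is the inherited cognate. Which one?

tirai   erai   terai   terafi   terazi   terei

terai

Kakule: *tisapi
  tisapi → tisafi   [unconditioned shift]
  tisafi → tisahi   [unconditioned shift]
  tisahi → tirahi   [rhotacism]
  tirahi → tirai   [h-loss]
  tirai (rule 5 does not apply)
  tirai → terai   [pre-rhotic lowering]
  giving Kakule terai.
The other candidates each miss or misapply at least one Kakule change.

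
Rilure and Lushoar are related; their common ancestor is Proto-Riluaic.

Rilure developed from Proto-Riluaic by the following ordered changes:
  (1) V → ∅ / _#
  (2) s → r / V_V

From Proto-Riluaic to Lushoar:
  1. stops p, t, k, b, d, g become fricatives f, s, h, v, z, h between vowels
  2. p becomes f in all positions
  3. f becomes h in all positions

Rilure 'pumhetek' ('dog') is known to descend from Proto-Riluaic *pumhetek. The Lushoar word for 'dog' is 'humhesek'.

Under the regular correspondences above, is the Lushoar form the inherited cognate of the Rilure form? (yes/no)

Derive the expected Lushoar reflex of *pumhetek:
Lushoar: *pumhetek
  pumhetek → pumhesek   [intervocalic lenition]
  pumhesek → fumhesek   [unconditioned shift]
  fumhesek → humhesek   [unconditioned shift]
  giving Lushoar humhesek.
Lushoar 'humhesek' matches the regular reflex exactly, so the pair is cognate.

yes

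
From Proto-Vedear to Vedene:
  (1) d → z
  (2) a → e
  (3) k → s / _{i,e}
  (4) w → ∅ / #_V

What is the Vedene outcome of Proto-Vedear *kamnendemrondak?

Vedene: *kamnendemrondak > kamnenzemronzak > kemnenzemronzek > semnenzemronzek  (by unconditioned shift, vowel merger, palatalisation)

semnenzemronzek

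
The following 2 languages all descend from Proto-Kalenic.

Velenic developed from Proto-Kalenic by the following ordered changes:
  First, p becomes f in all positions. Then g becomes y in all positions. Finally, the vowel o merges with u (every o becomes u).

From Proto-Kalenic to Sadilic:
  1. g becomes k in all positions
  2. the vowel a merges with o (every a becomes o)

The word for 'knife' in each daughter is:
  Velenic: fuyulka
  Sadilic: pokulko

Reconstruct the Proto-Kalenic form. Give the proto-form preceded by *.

*pogulka

Position 3: Velenic has y, Sadilic has k. Taking the neighbouring segments as reconstructed: Velenic y could go back to *g or *y; Sadilic k could go back to *k or *g — the one source consistent with every daughter is *g.
Position 7: Velenic has a, Sadilic has o. Velenic preserves a here (none of its changes turn any other segment into a), so the proto-segment is *a.
Continuing position by position gives *pogulka; check it forward:
Velenic: start from *pogulka.
  rule 1 (unconditioned shift): pogulka → fogulka
  rule 2 (unconditioned shift): fogulka → foyulka
  rule 3 (vowel merger): foyulka → fuyulka
  ⇒ Velenic fuyulka
Sadilic: *pogulka
  pogulka → pokulka   [unconditioned shift]
  pokulka → pokulko   [vowel merger]
  giving Sadilic pokulko.
Only *pogulka yields all of Velenic fuyulka, Sadilic pokulko.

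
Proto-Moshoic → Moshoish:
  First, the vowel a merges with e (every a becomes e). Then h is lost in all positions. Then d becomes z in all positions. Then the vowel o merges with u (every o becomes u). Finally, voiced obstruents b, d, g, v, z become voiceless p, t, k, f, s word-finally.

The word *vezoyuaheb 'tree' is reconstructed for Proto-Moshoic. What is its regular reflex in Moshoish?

Moshoish: *vezoyuaheb > vezoyueheb > vezoyueeb > vezuyueeb > vezuyueep  (by vowel merger, h-loss, vowel merger, final devoicing)

vezuyueep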